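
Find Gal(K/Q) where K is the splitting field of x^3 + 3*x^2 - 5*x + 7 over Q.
Gal(K/Q) = S_3 (symmetric group of order 6)

Compute the discriminant of x^3 + (3)*x^2 + (-5)*x + (7): Δ = -3244. Since Δ is not a rational square, the Galois group is not contained in A_3; it must be the full S_3 (irreducibility of the cubic rules out anything smaller).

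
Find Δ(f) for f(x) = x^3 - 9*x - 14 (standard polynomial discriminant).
Δ = -2376

For a depressed cubic x^3 + p x + q the discriminant is Δ = -4 p^3 - 27 q^2 = -4*(-9)^3 - 27*(-14)^2 = 2916 - 5292 = -2376.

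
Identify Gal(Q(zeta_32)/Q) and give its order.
|Gal(Q(zeta_32)/Q)| = phi(32) = 16; group ≅ (Z/32Z)^* ≅ Z/2Z × Z/8Z

The n-th cyclotomic polynomial Φ_32(x) is the minimal polynomial of zeta_32 over Q and has degree phi(32) = 16. So Q(zeta_32) is a degree-16 Galois extension with Galois group (Z/32Z)^*. (Z/32Z)^* for n = 2^5 is Z/2Z × Z/2^3Z (not cyclic). Hence Gal(Q(zeta_32)/Q) ≅ Z/2Z × Z/8Z.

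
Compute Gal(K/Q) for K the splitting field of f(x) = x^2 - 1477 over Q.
Gal(K/Q) = Z/2Z (cyclic of order 2)

x^2 - 1477 is irreducible over Q since 1477 is not a rational square. The splitting field Q(sqrt(1477)) has degree 2 over Q, and its unique nontrivial automorphism is sqrt(1477) ↦ -sqrt(1477). Hence Gal(Q(sqrt(1477))/Q) = Z/2Z.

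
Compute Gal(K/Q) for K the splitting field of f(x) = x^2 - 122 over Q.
Gal(K/Q) = Z/2Z (cyclic of order 2)

x^2 - 122 is irreducible over Q since 122 is not a rational square. The splitting field Q(sqrt(122)) has degree 2 over Q, and its unique nontrivial automorphism is sqrt(122) ↦ -sqrt(122). Hence Gal(Q(sqrt(122))/Q) = Z/2Z.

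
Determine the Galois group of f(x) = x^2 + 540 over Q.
Gal(K/Q) = Z/2Z (cyclic of order 2)

x^2 + 540 is irreducible over Q since -540 is not a rational square. The splitting field Q(sqrt(-540)) has degree 2 over Q, and its unique nontrivial automorphism is sqrt(-540) ↦ -sqrt(-540). Hence Gal(Q(sqrt(-540))/Q) = Z/2Z.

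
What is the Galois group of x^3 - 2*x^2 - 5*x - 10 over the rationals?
Gal(K/Q) = S_3 (symmetric group of order 6)

Compute the discriminant of x^3 + (-2)*x^2 + (-5)*x + (-10): Δ = -4220. Since Δ is not a rational square, the Galois group is not contained in A_3; it must be the full S_3 (irreducibility of the cubic rules out anything smaller).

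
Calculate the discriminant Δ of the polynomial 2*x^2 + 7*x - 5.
Δ = 89

For a quadratic a x^2 + b x + c the discriminant is Δ = b^2 - 4ac = (7)^2 - 4*(2)*(-5) = 49 - (-40) = 89.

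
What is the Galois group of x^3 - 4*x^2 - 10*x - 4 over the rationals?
Gal(K/Q) = S_3 (symmetric group of order 6)

Compute the discriminant of x^3 + (-4)*x^2 + (-10)*x + (-4): Δ = 1264. Since Δ is not a rational square, the Galois group is not contained in A_3; it must be the full S_3 (irreducibility of the cubic rules out anything smaller).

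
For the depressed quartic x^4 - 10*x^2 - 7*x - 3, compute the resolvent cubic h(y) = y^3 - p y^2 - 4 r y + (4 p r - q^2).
h(y) = y^3 + 10*y^2 + 12*y + 71

Identify coefficients: p = -10, q = -7, r = -3.
Plug into h(y) = y^3 - p y^2 - 4 r y + (4 p r - q^2):
  h(y) = y^3 - (-10) y^2 - 4*(-3) y + (4*(-10)*(-3) - (-7)^2)
       = y^3 + (10) y^2 + (12) y + (71).
Simplifying: h(y) = y^3 + 10*y^2 + 12*y + 71.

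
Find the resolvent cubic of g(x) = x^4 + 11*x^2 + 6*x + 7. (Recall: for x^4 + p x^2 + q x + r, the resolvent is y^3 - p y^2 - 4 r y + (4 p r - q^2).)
h(y) = y^3 - 11*y^2 - 28*y + 272

Identify coefficients: p = 11, q = 6, r = 7.
Plug into h(y) = y^3 - p y^2 - 4 r y + (4 p r - q^2):
  h(y) = y^3 - (11) y^2 - 4*(7) y + (4*(11)*(7) - (6)^2)
       = y^3 + (-11) y^2 + (-28) y + (272).
Simplifying: h(y) = y^3 - 11*y^2 - 28*y + 272.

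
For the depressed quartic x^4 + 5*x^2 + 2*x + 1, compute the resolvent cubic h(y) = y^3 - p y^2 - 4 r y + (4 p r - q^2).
h(y) = y^3 - 5*y^2 - 4*y + 16

Identify coefficients: p = 5, q = 2, r = 1.
Plug into h(y) = y^3 - p y^2 - 4 r y + (4 p r - q^2):
  h(y) = y^3 - (5) y^2 - 4*(1) y + (4*(5)*(1) - (2)^2)
       = y^3 + (-5) y^2 + (-4) y + (16).
Simplifying: h(y) = y^3 - 5*y^2 - 4*y + 16.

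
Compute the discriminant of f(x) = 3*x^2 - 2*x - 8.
Δ = 100

For a quadratic a x^2 + b x + c the discriminant is Δ = b^2 - 4ac = (-2)^2 - 4*(3)*(-8) = 4 - (-96) = 100.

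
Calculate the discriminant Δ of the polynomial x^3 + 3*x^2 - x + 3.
Δ = -716

For x^3 + a x^2 + b x + c the discriminant is Δ = 18 a b c - 4 a^3 c + a^2 b^2 - 4 b^3 - 27 c^2.
Plug a = 3, b = -1, c = 3:
  18*(3)*(-1)*(3) - 4*(3)^3*(3) + (3)^2*(-1)^2 - 4*(-1)^3 - 27*(3)^2
  = -162 + (-324) + 9 + (4) + (-243)
  = -716.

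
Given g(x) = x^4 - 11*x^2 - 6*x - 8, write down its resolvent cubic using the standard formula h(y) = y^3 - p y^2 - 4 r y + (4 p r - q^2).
h(y) = y^3 + 11*y^2 + 32*y + 316

Identify coefficients: p = -11, q = -6, r = -8.
Plug into h(y) = y^3 - p y^2 - 4 r y + (4 p r - q^2):
  h(y) = y^3 - (-11) y^2 - 4*(-8) y + (4*(-11)*(-8) - (-6)^2)
       = y^3 + (11) y^2 + (32) y + (316).
Simplifying: h(y) = y^3 + 11*y^2 + 32*y + 316.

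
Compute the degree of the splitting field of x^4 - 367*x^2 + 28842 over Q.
[K:Q] = 4

f factors as (x^2 - 114)(x^2 - 253); the splitting field is K = Q(sqrt(114), sqrt(253)). Since 114, 253, and 28842 are all non-squares in Q, the three subfields Q(sqrt(114)), Q(sqrt(253)), Q(sqrt(28842)) are distinct degree-2 extensions, so [K:Q] = 4 (Klein four Galois group).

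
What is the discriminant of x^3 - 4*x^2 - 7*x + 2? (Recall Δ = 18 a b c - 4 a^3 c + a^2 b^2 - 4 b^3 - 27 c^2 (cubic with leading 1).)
Δ = 3568

For x^3 + a x^2 + b x + c the discriminant is Δ = 18 a b c - 4 a^3 c + a^2 b^2 - 4 b^3 - 27 c^2.
Plug a = -4, b = -7, c = 2:
  18*(-4)*(-7)*(2) - 4*(-4)^3*(2) + (-4)^2*(-7)^2 - 4*(-7)^3 - 27*(2)^2
  = 1008 + (512) + 784 + (1372) + (-108)
  = 3568.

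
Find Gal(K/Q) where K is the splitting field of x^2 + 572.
Gal(K/Q) = Z/2Z (cyclic of order 2)

x^2 + 572 is irreducible over Q since -572 is not a rational square. The splitting field Q(sqrt(-572)) has degree 2 over Q, and its unique nontrivial automorphism is sqrt(-572) ↦ -sqrt(-572). Hence Gal(Q(sqrt(-572))/Q) = Z/2Z.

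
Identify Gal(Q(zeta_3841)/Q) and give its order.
|Gal(Q(zeta_3841)/Q)| = phi(3841) = 3652; group ≅ (Z/3841Z)^* ≅ Z/22Z × Z/166Z

The n-th cyclotomic polynomial Φ_3841(x) is the minimal polynomial of zeta_3841 over Q and has degree phi(3841) = 3652. So Q(zeta_3841) is a degree-3652 Galois extension with Galois group (Z/3841Z)^*. By CRT, (Z/3841Z)^* ≅ (Z/23Z)^* × (Z/167Z)^*. Each prime-power unit group is (Z/23Z)^* ≅ Z/22Z; (Z/167Z)^* ≅ Z/166Z. Hence Gal(Q(zeta_3841)/Q) ≅ Z/22Z × Z/166Z.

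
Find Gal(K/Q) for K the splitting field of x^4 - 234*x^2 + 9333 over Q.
Gal(K/Q) = V_4 (Klein four-group, Z/2Z × Z/2Z)

f factors as (x^2 - 183)(x^2 - 51), so the splitting field is K = Q(sqrt(183), sqrt(51)). The elements 183, 51, 9333 are all non-squares in Q, so sqrt(183) and sqrt(51) generate independent quadratic extensions. Thus [K:Q] = 4 and Gal(K/Q) is generated by the two order-2 automorphisms sqrt(183) ↦ -sqrt(183) and sqrt(51) ↦ -sqrt(51), giving V_4.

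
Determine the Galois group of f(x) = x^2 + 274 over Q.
Gal(K/Q) = Z/2Z (cyclic of order 2)

x^2 + 274 is irreducible over Q since -274 is not a rational square. The splitting field Q(sqrt(-274)) has degree 2 over Q, and its unique nontrivial automorphism is sqrt(-274) ↦ -sqrt(-274). Hence Gal(Q(sqrt(-274))/Q) = Z/2Z.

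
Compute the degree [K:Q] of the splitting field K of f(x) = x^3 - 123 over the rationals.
[K:Q] = 6

x^3 - 123 has one real root r = 123^(1/3) and two complex roots r*zeta_3, r*zeta_3^2 where zeta_3 = e^(2*pi*i/3). The splitting field is Q(r, zeta_3). [Q(r):Q] = 3 and [Q(zeta_3):Q] = 2 with gcd = 1, so [Q(r, zeta_3):Q] = 3 * 2 = 6.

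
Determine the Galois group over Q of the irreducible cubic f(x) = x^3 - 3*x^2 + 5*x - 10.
Gal(K/Q) = S_3 (symmetric group of order 6)

Compute the discriminant of x^3 + (-3)*x^2 + (5)*x + (-10): Δ = -1355. Since Δ is not a rational square, the Galois group is not contained in A_3; it must be the full S_3 (irreducibility of the cubic rules out anything smaller).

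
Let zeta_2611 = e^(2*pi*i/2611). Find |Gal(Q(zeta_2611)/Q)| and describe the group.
|Gal(Q(zeta_2611)/Q)| = phi(2611) = 2232; group ≅ (Z/2611Z)^* ≅ Z/6Z × Z/372Z

The n-th cyclotomic polynomial Φ_2611(x) is the minimal polynomial of zeta_2611 over Q and has degree phi(2611) = 2232. So Q(zeta_2611) is a degree-2232 Galois extension with Galois group (Z/2611Z)^*. By CRT, (Z/2611Z)^* ≅ (Z/7Z)^* × (Z/373Z)^*. Each prime-power unit group is (Z/7Z)^* ≅ Z/6Z; (Z/373Z)^* ≅ Z/372Z. Hence Gal(Q(zeta_2611)/Q) ≅ Z/6Z × Z/372Z.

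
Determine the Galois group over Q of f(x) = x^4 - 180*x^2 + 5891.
Gal(K/Q) = V_4 (Klein four-group, Z/2Z × Z/2Z)

f factors as (x^2 - 137)(x^2 - 43), so the splitting field is K = Q(sqrt(137), sqrt(43)). The elements 137, 43, 5891 are all non-squares in Q, so sqrt(137) and sqrt(43) generate independent quadratic extensions. Thus [K:Q] = 4 and Gal(K/Q) is generated by the two order-2 automorphisms sqrt(137) ↦ -sqrt(137) and sqrt(43) ↦ -sqrt(43), giving V_4.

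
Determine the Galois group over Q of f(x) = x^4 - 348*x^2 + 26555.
Gal(K/Q) = V_4 (Klein four-group, Z/2Z × Z/2Z)

f factors as (x^2 - 113)(x^2 - 235), so the splitting field is K = Q(sqrt(113), sqrt(235)). The elements 113, 235, 26555 are all non-squares in Q, so sqrt(113) and sqrt(235) generate independent quadratic extensions. Thus [K:Q] = 4 and Gal(K/Q) is generated by the two order-2 automorphisms sqrt(113) ↦ -sqrt(113) and sqrt(235) ↦ -sqrt(235), giving V_4.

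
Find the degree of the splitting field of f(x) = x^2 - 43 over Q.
[K:Q] = 2

The polynomial x^2 - 43 is irreducible over Q since 43 is not a perfect square. Its splitting field is Q(sqrt(43)), which has degree 2 over Q.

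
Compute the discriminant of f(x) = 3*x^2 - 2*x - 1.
Δ = 16

For a quadratic a x^2 + b x + c the discriminant is Δ = b^2 - 4ac = (-2)^2 - 4*(3)*(-1) = 4 - (-12) = 16.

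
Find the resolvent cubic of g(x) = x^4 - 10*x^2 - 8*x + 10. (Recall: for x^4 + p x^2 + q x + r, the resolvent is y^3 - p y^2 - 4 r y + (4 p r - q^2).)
h(y) = y^3 + 10*y^2 - 40*y - 464

Identify coefficients: p = -10, q = -8, r = 10.
Plug into h(y) = y^3 - p y^2 - 4 r y + (4 p r - q^2):
  h(y) = y^3 - (-10) y^2 - 4*(10) y + (4*(-10)*(10) - (-8)^2)
       = y^3 + (10) y^2 + (-40) y + (-464).
Simplifying: h(y) = y^3 + 10*y^2 - 40*y - 464.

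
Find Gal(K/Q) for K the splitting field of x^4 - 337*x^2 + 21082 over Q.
Gal(K/Q) = V_4 (Klein four-group, Z/2Z × Z/2Z)

f factors as (x^2 - 83)(x^2 - 254), so the splitting field is K = Q(sqrt(83), sqrt(254)). The elements 83, 254, 21082 are all non-squares in Q, so sqrt(83) and sqrt(254) generate independent quadratic extensions. Thus [K:Q] = 4 and Gal(K/Q) is generated by the two order-2 automorphisms sqrt(83) ↦ -sqrt(83) and sqrt(254) ↦ -sqrt(254), giving V_4.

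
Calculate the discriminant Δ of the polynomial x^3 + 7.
Δ = -1323

For a depressed cubic x^3 + p x + q the discriminant is Δ = -4 p^3 - 27 q^2 = -4*(0)^3 - 27*(7)^2 = 0 - 1323 = -1323.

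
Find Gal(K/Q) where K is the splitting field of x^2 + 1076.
Gal(K/Q) = Z/2Z (cyclic of order 2)

x^2 + 1076 is irreducible over Q since -1076 is not a rational square. The splitting field Q(sqrt(-1076)) has degree 2 over Q, and its unique nontrivial automorphism is sqrt(-1076) ↦ -sqrt(-1076). Hence Gal(Q(sqrt(-1076))/Q) = Z/2Z.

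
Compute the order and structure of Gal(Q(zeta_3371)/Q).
|Gal(Q(zeta_3371)/Q)| = phi(3371) = 3370; group ≅ (Z/3371Z)^* ≅ Z/3370Z

The n-th cyclotomic polynomial Φ_3371(x) is the minimal polynomial of zeta_3371 over Q and has degree phi(3371) = 3370. So Q(zeta_3371) is a degree-3370 Galois extension with Galois group (Z/3371Z)^*. (Z/3371Z)^* is cyclic since 3371 is an odd prime power (or 4). Hence Gal(Q(zeta_3371)/Q) ≅ Z/3370Z.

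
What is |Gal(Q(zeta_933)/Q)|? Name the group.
|Gal(Q(zeta_933)/Q)| = phi(933) = 620; group ≅ (Z/933Z)^* ≅ Z/2Z × Z/310Z

The n-th cyclotomic polynomial Φ_933(x) is the minimal polynomial of zeta_933 over Q and has degree phi(933) = 620. So Q(zeta_933) is a degree-620 Galois extension with Galois group (Z/933Z)^*. By CRT, (Z/933Z)^* ≅ (Z/3Z)^* × (Z/311Z)^*. Each prime-power unit group is (Z/3Z)^* ≅ Z/2Z; (Z/311Z)^* ≅ Z/310Z. Hence Gal(Q(zeta_933)/Q) ≅ Z/2Z × Z/310Z.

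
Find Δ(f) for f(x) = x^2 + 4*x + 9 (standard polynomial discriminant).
Δ = -20

For a quadratic a x^2 + b x + c the discriminant is Δ = b^2 - 4ac = (4)^2 - 4*(1)*(9) = 16 - (36) = -20.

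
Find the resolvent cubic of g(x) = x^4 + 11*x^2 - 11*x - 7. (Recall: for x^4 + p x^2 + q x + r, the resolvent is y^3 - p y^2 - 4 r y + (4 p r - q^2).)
h(y) = y^3 - 11*y^2 + 28*y - 429

Identify coefficients: p = 11, q = -11, r = -7.
Plug into h(y) = y^3 - p y^2 - 4 r y + (4 p r - q^2):
  h(y) = y^3 - (11) y^2 - 4*(-7) y + (4*(11)*(-7) - (-11)^2)
       = y^3 + (-11) y^2 + (28) y + (-429).
Simplifying: h(y) = y^3 - 11*y^2 + 28*y - 429.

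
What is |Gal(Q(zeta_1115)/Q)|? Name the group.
|Gal(Q(zeta_1115)/Q)| = phi(1115) = 888; group ≅ (Z/1115Z)^* ≅ Z/4Z × Z/222Z

The n-th cyclotomic polynomial Φ_1115(x) is the minimal polynomial of zeta_1115 over Q and has degree phi(1115) = 888. So Q(zeta_1115) is a degree-888 Galois extension with Galois group (Z/1115Z)^*. By CRT, (Z/1115Z)^* ≅ (Z/5Z)^* × (Z/223Z)^*. Each prime-power unit group is (Z/5Z)^* ≅ Z/4Z; (Z/223Z)^* ≅ Z/222Z. Hence Gal(Q(zeta_1115)/Q) ≅ Z/4Z × Z/222Z.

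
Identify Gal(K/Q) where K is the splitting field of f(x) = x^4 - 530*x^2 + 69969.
Gal(K/Q) = V_4 (Klein four-group, Z/2Z × Z/2Z)

f factors as (x^2 - 281)(x^2 - 249), so the splitting field is K = Q(sqrt(281), sqrt(249)). The elements 281, 249, 69969 are all non-squares in Q, so sqrt(281) and sqrt(249) generate independent quadratic extensions. Thus [K:Q] = 4 and Gal(K/Q) is generated by the two order-2 automorphisms sqrt(281) ↦ -sqrt(281) and sqrt(249) ↦ -sqrt(249), giving V_4.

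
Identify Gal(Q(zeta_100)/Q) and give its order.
|Gal(Q(zeta_100)/Q)| = phi(100) = 40; group ≅ (Z/100Z)^* ≅ Z/2Z × Z/20Z

The n-th cyclotomic polynomial Φ_100(x) is the minimal polynomial of zeta_100 over Q and has degree phi(100) = 40. So Q(zeta_100) is a degree-40 Galois extension with Galois group (Z/100Z)^*. By CRT, (Z/100Z)^* ≅ (Z/4Z)^* × (Z/25Z)^*. Each prime-power unit group is (Z/4Z)^* ≅ Z/2Z; (Z/25Z)^* ≅ Z/20Z. Hence Gal(Q(zeta_100)/Q) ≅ Z/2Z × Z/20Z.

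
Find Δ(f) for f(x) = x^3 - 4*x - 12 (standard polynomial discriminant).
Δ = -3632

For a depressed cubic x^3 + p x + q the discriminant is Δ = -4 p^3 - 27 q^2 = -4*(-4)^3 - 27*(-12)^2 = 256 - 3888 = -3632.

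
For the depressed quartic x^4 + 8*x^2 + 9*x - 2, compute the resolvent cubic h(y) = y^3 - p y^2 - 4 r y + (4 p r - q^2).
h(y) = y^3 - 8*y^2 + 8*y - 145

Identify coefficients: p = 8, q = 9, r = -2.
Plug into h(y) = y^3 - p y^2 - 4 r y + (4 p r - q^2):
  h(y) = y^3 - (8) y^2 - 4*(-2) y + (4*(8)*(-2) - (9)^2)
       = y^3 + (-8) y^2 + (8) y + (-145).
Simplifying: h(y) = y^3 - 8*y^2 + 8*y - 145.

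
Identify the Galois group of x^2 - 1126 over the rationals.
Gal(K/Q) = Z/2Z (cyclic of order 2)

x^2 - 1126 is irreducible over Q since 1126 is not a rational square. The splitting field Q(sqrt(1126)) has degree 2 over Q, and its unique nontrivial automorphism is sqrt(1126) ↦ -sqrt(1126). Hence Gal(Q(sqrt(1126))/Q) = Z/2Z.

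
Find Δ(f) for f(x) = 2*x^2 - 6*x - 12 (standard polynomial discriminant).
Δ = 132

For a quadratic a x^2 + b x + c the discriminant is Δ = b^2 - 4ac = (-6)^2 - 4*(2)*(-12) = 36 - (-96) = 132.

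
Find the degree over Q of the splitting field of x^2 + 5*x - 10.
[K:Q] = 2

The discriminant of x^2 + (5)*x + (-10) is b^2 - 4c = 25 - (-40) = 65. Since 65 is not a perfect square in Q, the polynomial is irreducible over Q. Its two roots generate a degree-2 extension, so [K:Q] = 2.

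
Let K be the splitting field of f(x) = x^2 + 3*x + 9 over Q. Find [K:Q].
[K:Q] = 2

The discriminant of x^2 + (3)*x + (9) is b^2 - 4c = 9 - (36) = -27. Since -27 is not a perfect square in Q, the polynomial is irreducible over Q. Its two roots generate a degree-2 extension, so [K:Q] = 2.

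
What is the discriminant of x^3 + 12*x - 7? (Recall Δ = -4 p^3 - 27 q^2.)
Δ = -8235

For a depressed cubic x^3 + p x + q the discriminant is Δ = -4 p^3 - 27 q^2 = -4*(12)^3 - 27*(-7)^2 = -6912 - 1323 = -8235.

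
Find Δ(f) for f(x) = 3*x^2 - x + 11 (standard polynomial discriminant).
Δ = -131

For a quadratic a x^2 + b x + c the discriminant is Δ = b^2 - 4ac = (-1)^2 - 4*(3)*(11) = 1 - (132) = -131.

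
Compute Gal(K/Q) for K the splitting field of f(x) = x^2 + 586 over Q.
Gal(K/Q) = Z/2Z (cyclic of order 2)

x^2 + 586 is irreducible over Q since -586 is not a rational square. The splitting field Q(sqrt(-586)) has degree 2 over Q, and its unique nontrivial automorphism is sqrt(-586) ↦ -sqrt(-586). Hence Gal(Q(sqrt(-586))/Q) = Z/2Z.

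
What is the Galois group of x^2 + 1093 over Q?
Gal(K/Q) = Z/2Z (cyclic of order 2)

x^2 + 1093 is irreducible over Q since -1093 is not a rational square. The splitting field Q(sqrt(-1093)) has degree 2 over Q, and its unique nontrivial automorphism is sqrt(-1093) ↦ -sqrt(-1093). Hence Gal(Q(sqrt(-1093))/Q) = Z/2Z.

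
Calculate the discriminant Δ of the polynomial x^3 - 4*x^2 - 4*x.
Δ = 512

For x^3 + a x^2 + b x + c the discriminant is Δ = 18 a b c - 4 a^3 c + a^2 b^2 - 4 b^3 - 27 c^2.
Plug a = -4, b = -4, c = 0:
  18*(-4)*(-4)*(0) - 4*(-4)^3*(0) + (-4)^2*(-4)^2 - 4*(-4)^3 - 27*(0)^2
  = 0 + (0) + 256 + (256) + (0)
  = 512.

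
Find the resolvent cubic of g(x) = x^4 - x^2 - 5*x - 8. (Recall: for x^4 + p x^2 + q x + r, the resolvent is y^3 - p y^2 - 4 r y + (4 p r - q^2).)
h(y) = y^3 + y^2 + 32*y + 7

Identify coefficients: p = -1, q = -5, r = -8.
Plug into h(y) = y^3 - p y^2 - 4 r y + (4 p r - q^2):
  h(y) = y^3 - (-1) y^2 - 4*(-8) y + (4*(-1)*(-8) - (-5)^2)
       = y^3 + (1) y^2 + (32) y + (7).
Simplifying: h(y) = y^3 + y^2 + 32*y + 7.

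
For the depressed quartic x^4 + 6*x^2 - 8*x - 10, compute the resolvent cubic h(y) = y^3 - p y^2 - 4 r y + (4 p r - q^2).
h(y) = y^3 - 6*y^2 + 40*y - 304

Identify coefficients: p = 6, q = -8, r = -10.
Plug into h(y) = y^3 - p y^2 - 4 r y + (4 p r - q^2):
  h(y) = y^3 - (6) y^2 - 4*(-10) y + (4*(6)*(-10) - (-8)^2)
       = y^3 + (-6) y^2 + (40) y + (-304).
Simplifying: h(y) = y^3 - 6*y^2 + 40*y - 304.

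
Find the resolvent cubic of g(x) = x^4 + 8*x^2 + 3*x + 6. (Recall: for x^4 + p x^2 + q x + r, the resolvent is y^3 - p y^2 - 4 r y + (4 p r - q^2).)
h(y) = y^3 - 8*y^2 - 24*y + 183

Identify coefficients: p = 8, q = 3, r = 6.
Plug into h(y) = y^3 - p y^2 - 4 r y + (4 p r - q^2):
  h(y) = y^3 - (8) y^2 - 4*(6) y + (4*(8)*(6) - (3)^2)
       = y^3 + (-8) y^2 + (-24) y + (183).
Simplifying: h(y) = y^3 - 8*y^2 - 24*y + 183.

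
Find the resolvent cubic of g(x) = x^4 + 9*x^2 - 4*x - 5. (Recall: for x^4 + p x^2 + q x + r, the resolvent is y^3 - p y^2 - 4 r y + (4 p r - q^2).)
h(y) = y^3 - 9*y^2 + 20*y - 196

Identify coefficients: p = 9, q = -4, r = -5.
Plug into h(y) = y^3 - p y^2 - 4 r y + (4 p r - q^2):
  h(y) = y^3 - (9) y^2 - 4*(-5) y + (4*(9)*(-5) - (-4)^2)
       = y^3 + (-9) y^2 + (20) y + (-196).
Simplifying: h(y) = y^3 - 9*y^2 + 20*y - 196.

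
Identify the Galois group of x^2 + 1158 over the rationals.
Gal(K/Q) = Z/2Z (cyclic of order 2)

x^2 + 1158 is irreducible over Q since -1158 is not a rational square. The splitting field Q(sqrt(-1158)) has degree 2 over Q, and its unique nontrivial automorphism is sqrt(-1158) ↦ -sqrt(-1158). Hence Gal(Q(sqrt(-1158))/Q) = Z/2Z.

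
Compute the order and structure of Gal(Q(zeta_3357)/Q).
|Gal(Q(zeta_3357)/Q)| = phi(3357) = 2232; group ≅ (Z/3357Z)^* ≅ Z/6Z × Z/372Z

The n-th cyclotomic polynomial Φ_3357(x) is the minimal polynomial of zeta_3357 over Q and has degree phi(3357) = 2232. So Q(zeta_3357) is a degree-2232 Galois extension with Galois group (Z/3357Z)^*. By CRT, (Z/3357Z)^* ≅ (Z/9Z)^* × (Z/373Z)^*. Each prime-power unit group is (Z/9Z)^* ≅ Z/6Z; (Z/373Z)^* ≅ Z/372Z. Hence Gal(Q(zeta_3357)/Q) ≅ Z/6Z × Z/372Z.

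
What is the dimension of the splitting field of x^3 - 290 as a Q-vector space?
[K:Q] = 6

x^3 - 290 has one real root r = 290^(1/3) and two complex roots r*zeta_3, r*zeta_3^2 where zeta_3 = e^(2*pi*i/3). The splitting field is Q(r, zeta_3). [Q(r):Q] = 3 and [Q(zeta_3):Q] = 2 with gcd = 1, so [Q(r, zeta_3):Q] = 3 * 2 = 6.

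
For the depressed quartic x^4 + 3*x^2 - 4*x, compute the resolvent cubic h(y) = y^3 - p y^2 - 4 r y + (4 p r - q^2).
h(y) = y^3 - 3*y^2 - 16

Identify coefficients: p = 3, q = -4, r = 0.
Plug into h(y) = y^3 - p y^2 - 4 r y + (4 p r - q^2):
  h(y) = y^3 - (3) y^2 - 4*(0) y + (4*(3)*(0) - (-4)^2)
       = y^3 + (-3) y^2 + (0) y + (-16).
Simplifying: h(y) = y^3 - 3*y^2 - 16.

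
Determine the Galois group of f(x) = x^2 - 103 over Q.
Gal(K/Q) = Z/2Z (cyclic of order 2)

x^2 - 103 is irreducible over Q since 103 is not a rational square. The splitting field Q(sqrt(103)) has degree 2 over Q, and its unique nontrivial automorphism is sqrt(103) ↦ -sqrt(103). Hence Gal(Q(sqrt(103))/Q) = Z/2Z.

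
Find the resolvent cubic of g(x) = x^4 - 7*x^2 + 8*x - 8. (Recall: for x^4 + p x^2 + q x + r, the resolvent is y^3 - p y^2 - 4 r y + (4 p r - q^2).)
h(y) = y^3 + 7*y^2 + 32*y + 160

Identify coefficients: p = -7, q = 8, r = -8.
Plug into h(y) = y^3 - p y^2 - 4 r y + (4 p r - q^2):
  h(y) = y^3 - (-7) y^2 - 4*(-8) y + (4*(-7)*(-8) - (8)^2)
       = y^3 + (7) y^2 + (32) y + (160).
Simplifying: h(y) = y^3 + 7*y^2 + 32*y + 160.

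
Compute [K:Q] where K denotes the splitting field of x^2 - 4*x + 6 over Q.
[K:Q] = 2

The discriminant of x^2 + (-4)*x + (6) is b^2 - 4c = 16 - (24) = -8. Since -8 is not a perfect square in Q, the polynomial is irreducible over Q. Its two roots generate a degree-2 extension, so [K:Q] = 2.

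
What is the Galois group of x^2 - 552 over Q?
Gal(K/Q) = Z/2Z (cyclic of order 2)

x^2 - 552 is irreducible over Q since 552 is not a rational square. The splitting field Q(sqrt(552)) has degree 2 over Q, and its unique nontrivial automorphism is sqrt(552) ↦ -sqrt(552). Hence Gal(Q(sqrt(552))/Q) = Z/2Z.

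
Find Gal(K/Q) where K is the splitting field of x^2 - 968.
Gal(K/Q) = Z/2Z (cyclic of order 2)

x^2 - 968 is irreducible over Q since 968 is not a rational square. The splitting field Q(sqrt(968)) has degree 2 over Q, and its unique nontrivial automorphism is sqrt(968) ↦ -sqrt(968). Hence Gal(Q(sqrt(968))/Q) = Z/2Z.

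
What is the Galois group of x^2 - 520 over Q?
Gal(K/Q) = Z/2Z (cyclic of order 2)

x^2 - 520 is irreducible over Q since 520 is not a rational square. The splitting field Q(sqrt(520)) has degree 2 over Q, and its unique nontrivial automorphism is sqrt(520) ↦ -sqrt(520). Hence Gal(Q(sqrt(520))/Q) = Z/2Z.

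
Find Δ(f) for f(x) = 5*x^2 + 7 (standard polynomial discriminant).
Δ = -140

For a quadratic a x^2 + b x + c the discriminant is Δ = b^2 - 4ac = (0)^2 - 4*(5)*(7) = 0 - (140) = -140.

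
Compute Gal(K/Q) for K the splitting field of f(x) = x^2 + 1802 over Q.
Gal(K/Q) = Z/2Z (cyclic of order 2)

x^2 + 1802 is irreducible over Q since -1802 is not a rational square. The splitting field Q(sqrt(-1802)) has degree 2 over Q, and its unique nontrivial automorphism is sqrt(-1802) ↦ -sqrt(-1802). Hence Gal(Q(sqrt(-1802))/Q) = Z/2Z.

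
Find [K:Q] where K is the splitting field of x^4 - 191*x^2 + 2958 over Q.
[K:Q] = 4

f factors as (x^2 - 174)(x^2 - 17); the splitting field is K = Q(sqrt(174), sqrt(17)). Since 174, 17, and 2958 are all non-squares in Q, the three subfields Q(sqrt(174)), Q(sqrt(17)), Q(sqrt(2958)) are distinct degree-2 extensions, so [K:Q] = 4 (Klein four Galois group).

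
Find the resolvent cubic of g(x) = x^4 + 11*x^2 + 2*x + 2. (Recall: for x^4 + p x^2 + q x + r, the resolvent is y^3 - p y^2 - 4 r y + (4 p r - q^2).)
h(y) = y^3 - 11*y^2 - 8*y + 84

Identify coefficients: p = 11, q = 2, r = 2.
Plug into h(y) = y^3 - p y^2 - 4 r y + (4 p r - q^2):
  h(y) = y^3 - (11) y^2 - 4*(2) y + (4*(11)*(2) - (2)^2)
       = y^3 + (-11) y^2 + (-8) y + (84).
Simplifying: h(y) = y^3 - 11*y^2 - 8*y + 84.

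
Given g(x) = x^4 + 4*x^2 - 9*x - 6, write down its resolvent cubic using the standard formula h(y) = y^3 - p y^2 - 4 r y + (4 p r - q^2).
h(y) = y^3 - 4*y^2 + 24*y - 177

Identify coefficients: p = 4, q = -9, r = -6.
Plug into h(y) = y^3 - p y^2 - 4 r y + (4 p r - q^2):
  h(y) = y^3 - (4) y^2 - 4*(-6) y + (4*(4)*(-6) - (-9)^2)
       = y^3 + (-4) y^2 + (24) y + (-177).
Simplifying: h(y) = y^3 - 4*y^2 + 24*y - 177.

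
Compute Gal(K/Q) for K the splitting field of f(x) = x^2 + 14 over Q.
Gal(K/Q) = Z/2Z (cyclic of order 2)

x^2 + 14 is irreducible over Q since -14 is not a rational square. The splitting field Q(sqrt(-14)) has degree 2 over Q, and its unique nontrivial automorphism is sqrt(-14) ↦ -sqrt(-14). Hence Gal(Q(sqrt(-14))/Q) = Z/2Z.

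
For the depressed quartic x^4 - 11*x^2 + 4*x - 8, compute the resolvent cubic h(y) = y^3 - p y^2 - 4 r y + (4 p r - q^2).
h(y) = y^3 + 11*y^2 + 32*y + 336

Identify coefficients: p = -11, q = 4, r = -8.
Plug into h(y) = y^3 - p y^2 - 4 r y + (4 p r - q^2):
  h(y) = y^3 - (-11) y^2 - 4*(-8) y + (4*(-11)*(-8) - (4)^2)
       = y^3 + (11) y^2 + (32) y + (336).
Simplifying: h(y) = y^3 + 11*y^2 + 32*y + 336.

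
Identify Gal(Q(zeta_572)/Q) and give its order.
|Gal(Q(zeta_572)/Q)| = phi(572) = 240; group ≅ (Z/572Z)^* ≅ Z/2Z × Z/10Z × Z/12Z

The n-th cyclotomic polynomial Φ_572(x) is the minimal polynomial of zeta_572 over Q and has degree phi(572) = 240. So Q(zeta_572) is a degree-240 Galois extension with Galois group (Z/572Z)^*. By CRT, (Z/572Z)^* ≅ (Z/4Z)^* × (Z/11Z)^* × (Z/13Z)^*. Each prime-power unit group is (Z/4Z)^* ≅ Z/2Z; (Z/11Z)^* ≅ Z/10Z; (Z/13Z)^* ≅ Z/12Z. Hence Gal(Q(zeta_572)/Q) ≅ Z/2Z × Z/10Z × Z/12Z.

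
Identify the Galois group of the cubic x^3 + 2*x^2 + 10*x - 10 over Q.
Gal(K/Q) = S_3 (symmetric group of order 6)

Compute the discriminant of x^3 + (2)*x^2 + (10)*x + (-10): Δ = -9580. Since Δ is not a rational square, the Galois group is not contained in A_3; it must be the full S_3 (irreducibility of the cubic rules out anything smaller).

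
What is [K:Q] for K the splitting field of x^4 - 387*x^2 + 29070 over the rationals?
[K:Q] = 4

f factors as (x^2 - 285)(x^2 - 102); the splitting field is K = Q(sqrt(285), sqrt(102)). Since 285, 102, and 29070 are all non-squares in Q, the three subfields Q(sqrt(285)), Q(sqrt(102)), Q(sqrt(29070)) are distinct degree-2 extensions, so [K:Q] = 4 (Klein four Galois group).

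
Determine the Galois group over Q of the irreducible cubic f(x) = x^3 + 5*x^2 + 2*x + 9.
Gal(K/Q) = S_3 (symmetric group of order 6)

Compute the discriminant of x^3 + (5)*x^2 + (2)*x + (9): Δ = -4999. Since Δ is not a rational square, the Galois group is not contained in A_3; it must be the full S_3 (irreducibility of the cubic rules out anything smaller).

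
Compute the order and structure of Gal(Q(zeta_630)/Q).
|Gal(Q(zeta_630)/Q)| = phi(630) = 144; group ≅ (Z/630Z)^* ≅ Z/4Z × Z/6Z × Z/6Z

The n-th cyclotomic polynomial Φ_630(x) is the minimal polynomial of zeta_630 over Q and has degree phi(630) = 144. So Q(zeta_630) is a degree-144 Galois extension with Galois group (Z/630Z)^*. By CRT, (Z/630Z)^* ≅ (Z/2Z)^* × (Z/9Z)^* × (Z/5Z)^* × (Z/7Z)^*. Each prime-power unit group is (Z/2Z)^* ≅ trivial group (order 1); (Z/9Z)^* ≅ Z/6Z; (Z/5Z)^* ≅ Z/4Z; (Z/7Z)^* ≅ Z/6Z. Hence Gal(Q(zeta_630)/Q) ≅ Z/4Z × Z/6Z × Z/6Z.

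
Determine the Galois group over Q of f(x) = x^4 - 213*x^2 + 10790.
Gal(K/Q) = V_4 (Klein four-group, Z/2Z × Z/2Z)

f factors as (x^2 - 130)(x^2 - 83), so the splitting field is K = Q(sqrt(130), sqrt(83)). The elements 130, 83, 10790 are all non-squares in Q, so sqrt(130) and sqrt(83) generate independent quadratic extensions. Thus [K:Q] = 4 and Gal(K/Q) is generated by the two order-2 automorphisms sqrt(130) ↦ -sqrt(130) and sqrt(83) ↦ -sqrt(83), giving V_4.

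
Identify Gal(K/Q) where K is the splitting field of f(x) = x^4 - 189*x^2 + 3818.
Gal(K/Q) = V_4 (Klein four-group, Z/2Z × Z/2Z)

f factors as (x^2 - 166)(x^2 - 23), so the splitting field is K = Q(sqrt(166), sqrt(23)). The elements 166, 23, 3818 are all non-squares in Q, so sqrt(166) and sqrt(23) generate independent quadratic extensions. Thus [K:Q] = 4 and Gal(K/Q) is generated by the two order-2 automorphisms sqrt(166) ↦ -sqrt(166) and sqrt(23) ↦ -sqrt(23), giving V_4.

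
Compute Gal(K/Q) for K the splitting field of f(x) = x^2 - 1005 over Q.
Gal(K/Q) = Z/2Z (cyclic of order 2)

x^2 - 1005 is irreducible over Q since 1005 is not a rational square. The splitting field Q(sqrt(1005)) has degree 2 over Q, and its unique nontrivial automorphism is sqrt(1005) ↦ -sqrt(1005). Hence Gal(Q(sqrt(1005))/Q) = Z/2Z.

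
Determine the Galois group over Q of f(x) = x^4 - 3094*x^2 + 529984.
Gal(K/Q) = Z/2Z (cyclic of order 2)

f factors as (x^2 - 182)(x^2 - 2912), so the splitting field is K = Q(sqrt(182), sqrt(2912)). The squarefree part of 182 is 182 and the squarefree part of 2912 is also 182, so sqrt(182) and sqrt(2912) are both rational multiples of sqrt(182). Hence Q(sqrt(182)) = Q(sqrt(2912)) = Q(sqrt(182)), and the splitting field collapses to a single degree-2 extension with Galois group Z/2Z.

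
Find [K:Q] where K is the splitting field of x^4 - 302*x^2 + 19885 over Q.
[K:Q] = 4

f factors as (x^2 - 97)(x^2 - 205); the splitting field is K = Q(sqrt(97), sqrt(205)). Since 97, 205, and 19885 are all non-squares in Q, the three subfields Q(sqrt(97)), Q(sqrt(205)), Q(sqrt(19885)) are distinct degree-2 extensions, so [K:Q] = 4 (Klein four Galois group).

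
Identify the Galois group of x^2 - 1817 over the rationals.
Gal(K/Q) = Z/2Z (cyclic of order 2)

x^2 - 1817 is irreducible over Q since 1817 is not a rational square. The splitting field Q(sqrt(1817)) has degree 2 over Q, and its unique nontrivial automorphism is sqrt(1817) ↦ -sqrt(1817). Hence Gal(Q(sqrt(1817))/Q) = Z/2Z.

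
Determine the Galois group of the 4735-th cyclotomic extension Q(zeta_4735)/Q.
|Gal(Q(zeta_4735)/Q)| = phi(4735) = 3784; group ≅ (Z/4735Z)^* ≅ Z/4Z × Z/946Z

The n-th cyclotomic polynomial Φ_4735(x) is the minimal polynomial of zeta_4735 over Q and has degree phi(4735) = 3784. So Q(zeta_4735) is a degree-3784 Galois extension with Galois group (Z/4735Z)^*. By CRT, (Z/4735Z)^* ≅ (Z/5Z)^* × (Z/947Z)^*. Each prime-power unit group is (Z/5Z)^* ≅ Z/4Z; (Z/947Z)^* ≅ Z/946Z. Hence Gal(Q(zeta_4735)/Q) ≅ Z/4Z × Z/946Z.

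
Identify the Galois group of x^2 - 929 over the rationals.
Gal(K/Q) = Z/2Z (cyclic of order 2)

x^2 - 929 is irreducible over Q since 929 is not a rational square. The splitting field Q(sqrt(929)) has degree 2 over Q, and its unique nontrivial automorphism is sqrt(929) ↦ -sqrt(929). Hence Gal(Q(sqrt(929))/Q) = Z/2Z.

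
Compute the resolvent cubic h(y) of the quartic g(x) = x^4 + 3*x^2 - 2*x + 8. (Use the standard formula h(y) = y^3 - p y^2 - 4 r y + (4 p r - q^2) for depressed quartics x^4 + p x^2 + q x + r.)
h(y) = y^3 - 3*y^2 - 32*y + 92

Identify coefficients: p = 3, q = -2, r = 8.
Plug into h(y) = y^3 - p y^2 - 4 r y + (4 p r - q^2):
  h(y) = y^3 - (3) y^2 - 4*(8) y + (4*(3)*(8) - (-2)^2)
       = y^3 + (-3) y^2 + (-32) y + (92).
Simplifying: h(y) = y^3 - 3*y^2 - 32*y + 92.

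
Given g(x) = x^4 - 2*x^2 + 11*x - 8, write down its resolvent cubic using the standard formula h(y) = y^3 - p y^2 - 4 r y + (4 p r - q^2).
h(y) = y^3 + 2*y^2 + 32*y - 57

Identify coefficients: p = -2, q = 11, r = -8.
Plug into h(y) = y^3 - p y^2 - 4 r y + (4 p r - q^2):
  h(y) = y^3 - (-2) y^2 - 4*(-8) y + (4*(-2)*(-8) - (11)^2)
       = y^3 + (2) y^2 + (32) y + (-57).
Simplifying: h(y) = y^3 + 2*y^2 + 32*y - 57.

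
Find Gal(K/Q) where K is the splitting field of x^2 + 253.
Gal(K/Q) = Z/2Z (cyclic of order 2)

x^2 + 253 is irreducible over Q since -253 is not a rational square. The splitting field Q(sqrt(-253)) has degree 2 over Q, and its unique nontrivial automorphism is sqrt(-253) ↦ -sqrt(-253). Hence Gal(Q(sqrt(-253))/Q) = Z/2Z.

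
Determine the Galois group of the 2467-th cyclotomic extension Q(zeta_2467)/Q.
|Gal(Q(zeta_2467)/Q)| = phi(2467) = 2466; group ≅ (Z/2467Z)^* ≅ Z/2466Z

The n-th cyclotomic polynomial Φ_2467(x) is the minimal polynomial of zeta_2467 over Q and has degree phi(2467) = 2466. So Q(zeta_2467) is a degree-2466 Galois extension with Galois group (Z/2467Z)^*. (Z/2467Z)^* is cyclic since 2467 is an odd prime power (or 4). Hence Gal(Q(zeta_2467)/Q) ≅ Z/2466Z.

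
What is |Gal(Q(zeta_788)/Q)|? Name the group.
|Gal(Q(zeta_788)/Q)| = phi(788) = 392; group ≅ (Z/788Z)^* ≅ Z/2Z × Z/196Z

The n-th cyclotomic polynomial Φ_788(x) is the minimal polynomial of zeta_788 over Q and has degree phi(788) = 392. So Q(zeta_788) is a degree-392 Galois extension with Galois group (Z/788Z)^*. By CRT, (Z/788Z)^* ≅ (Z/4Z)^* × (Z/197Z)^*. Each prime-power unit group is (Z/4Z)^* ≅ Z/2Z; (Z/197Z)^* ≅ Z/196Z. Hence Gal(Q(zeta_788)/Q) ≅ Z/2Z × Z/196Z.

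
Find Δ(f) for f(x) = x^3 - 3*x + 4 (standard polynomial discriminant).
Δ = -324

For a depressed cubic x^3 + p x + q the discriminant is Δ = -4 p^3 - 27 q^2 = -4*(-3)^3 - 27*(4)^2 = 108 - 432 = -324.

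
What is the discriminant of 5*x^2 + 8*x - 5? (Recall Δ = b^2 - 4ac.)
Δ = 164

For a quadratic a x^2 + b x + c the discriminant is Δ = b^2 - 4ac = (8)^2 - 4*(5)*(-5) = 64 - (-100) = 164.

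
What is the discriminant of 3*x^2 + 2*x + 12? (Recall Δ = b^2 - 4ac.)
Δ = -140

For a quadratic a x^2 + b x + c the discriminant is Δ = b^2 - 4ac = (2)^2 - 4*(3)*(12) = 4 - (144) = -140.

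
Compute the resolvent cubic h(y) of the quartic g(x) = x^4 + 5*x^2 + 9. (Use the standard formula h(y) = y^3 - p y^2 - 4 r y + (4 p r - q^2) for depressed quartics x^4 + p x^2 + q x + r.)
h(y) = y^3 - 5*y^2 - 36*y + 180

Identify coefficients: p = 5, q = 0, r = 9.
Plug into h(y) = y^3 - p y^2 - 4 r y + (4 p r - q^2):
  h(y) = y^3 - (5) y^2 - 4*(9) y + (4*(5)*(9) - (0)^2)
       = y^3 + (-5) y^2 + (-36) y + (180).
Simplifying: h(y) = y^3 - 5*y^2 - 36*y + 180.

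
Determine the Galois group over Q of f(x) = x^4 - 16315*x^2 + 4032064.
Gal(K/Q) = Z/2Z (cyclic of order 2)

f factors as (x^2 - 251)(x^2 - 16064), so the splitting field is K = Q(sqrt(251), sqrt(16064)). The squarefree part of 251 is 251 and the squarefree part of 16064 is also 251, so sqrt(251) and sqrt(16064) are both rational multiples of sqrt(251). Hence Q(sqrt(251)) = Q(sqrt(16064)) = Q(sqrt(251)), and the splitting field collapses to a single degree-2 extension with Galois group Z/2Z.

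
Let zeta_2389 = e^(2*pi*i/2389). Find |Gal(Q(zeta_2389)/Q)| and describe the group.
|Gal(Q(zeta_2389)/Q)| = phi(2389) = 2388; group ≅ (Z/2389Z)^* ≅ Z/2388Z

The n-th cyclotomic polynomial Φ_2389(x) is the minimal polynomial of zeta_2389 over Q and has degree phi(2389) = 2388. So Q(zeta_2389) is a degree-2388 Galois extension with Galois group (Z/2389Z)^*. (Z/2389Z)^* is cyclic since 2389 is an odd prime power (or 4). Hence Gal(Q(zeta_2389)/Q) ≅ Z/2388Z.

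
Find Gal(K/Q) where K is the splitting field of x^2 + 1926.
Gal(K/Q) = Z/2Z (cyclic of order 2)

x^2 + 1926 is irreducible over Q since -1926 is not a rational square. The splitting field Q(sqrt(-1926)) has degree 2 over Q, and its unique nontrivial automorphism is sqrt(-1926) ↦ -sqrt(-1926). Hence Gal(Q(sqrt(-1926))/Q) = Z/2Z.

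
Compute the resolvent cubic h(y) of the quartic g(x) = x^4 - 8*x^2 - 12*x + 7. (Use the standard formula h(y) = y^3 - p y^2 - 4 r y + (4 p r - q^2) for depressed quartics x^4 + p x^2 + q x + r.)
h(y) = y^3 + 8*y^2 - 28*y - 368

Identify coefficients: p = -8, q = -12, r = 7.
Plug into h(y) = y^3 - p y^2 - 4 r y + (4 p r - q^2):
  h(y) = y^3 - (-8) y^2 - 4*(7) y + (4*(-8)*(7) - (-12)^2)
       = y^3 + (8) y^2 + (-28) y + (-368).
Simplifying: h(y) = y^3 + 8*y^2 - 28*y - 368.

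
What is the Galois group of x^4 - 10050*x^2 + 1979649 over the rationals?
Gal(K/Q) = Z/2Z (cyclic of order 2)

f factors as (x^2 - 9849)(x^2 - 201), so the splitting field is K = Q(sqrt(9849), sqrt(201)). The squarefree part of 9849 is 201 and the squarefree part of 201 is also 201, so sqrt(9849) and sqrt(201) are both rational multiples of sqrt(201). Hence Q(sqrt(9849)) = Q(sqrt(201)) = Q(sqrt(201)), and the splitting field collapses to a single degree-2 extension with Galois group Z/2Z.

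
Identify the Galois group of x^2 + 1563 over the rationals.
Gal(K/Q) = Z/2Z (cyclic of order 2)

x^2 + 1563 is irreducible over Q since -1563 is not a rational square. The splitting field Q(sqrt(-1563)) has degree 2 over Q, and its unique nontrivial automorphism is sqrt(-1563) ↦ -sqrt(-1563). Hence Gal(Q(sqrt(-1563))/Q) = Z/2Z.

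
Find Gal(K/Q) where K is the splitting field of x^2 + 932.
Gal(K/Q) = Z/2Z (cyclic of order 2)

x^2 + 932 is irreducible over Q since -932 is not a rational square. The splitting field Q(sqrt(-932)) has degree 2 over Q, and its unique nontrivial automorphism is sqrt(-932) ↦ -sqrt(-932). Hence Gal(Q(sqrt(-932))/Q) = Z/2Z.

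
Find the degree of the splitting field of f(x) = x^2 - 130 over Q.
[K:Q] = 2

The polynomial x^2 - 130 is irreducible over Q since 130 is not a perfect square. Its splitting field is Q(sqrt(130)), which has degree 2 over Q.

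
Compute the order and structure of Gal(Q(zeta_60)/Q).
|Gal(Q(zeta_60)/Q)| = phi(60) = 16; group ≅ (Z/60Z)^* ≅ Z/2Z × Z/2Z × Z/4Z

The n-th cyclotomic polynomial Φ_60(x) is the minimal polynomial of zeta_60 over Q and has degree phi(60) = 16. So Q(zeta_60) is a degree-16 Galois extension with Galois group (Z/60Z)^*. By CRT, (Z/60Z)^* ≅ (Z/4Z)^* × (Z/3Z)^* × (Z/5Z)^*. Each prime-power unit group is (Z/4Z)^* ≅ Z/2Z; (Z/3Z)^* ≅ Z/2Z; (Z/5Z)^* ≅ Z/4Z. Hence Gal(Q(zeta_60)/Q) ≅ Z/2Z × Z/2Z × Z/4Z.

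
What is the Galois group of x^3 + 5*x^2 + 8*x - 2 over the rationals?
Gal(K/Q) = S_3 (symmetric group of order 6)

Compute the discriminant of x^3 + (5)*x^2 + (8)*x + (-2): Δ = -996. Since Δ is not a rational square, the Galois group is not contained in A_3; it must be the full S_3 (irreducibility of the cubic rules out anything smaller).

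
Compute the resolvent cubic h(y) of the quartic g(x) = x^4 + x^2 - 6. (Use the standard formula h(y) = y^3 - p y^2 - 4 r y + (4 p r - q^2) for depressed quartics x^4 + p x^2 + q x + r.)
h(y) = y^3 - y^2 + 24*y - 24

Identify coefficients: p = 1, q = 0, r = -6.
Plug into h(y) = y^3 - p y^2 - 4 r y + (4 p r - q^2):
  h(y) = y^3 - (1) y^2 - 4*(-6) y + (4*(1)*(-6) - (0)^2)
       = y^3 + (-1) y^2 + (24) y + (-24).
Simplifying: h(y) = y^3 - y^2 + 24*y - 24.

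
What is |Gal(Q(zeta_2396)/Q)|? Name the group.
|Gal(Q(zeta_2396)/Q)| = phi(2396) = 1196; group ≅ (Z/2396Z)^* ≅ Z/2Z × Z/598Z

The n-th cyclotomic polynomial Φ_2396(x) is the minimal polynomial of zeta_2396 over Q and has degree phi(2396) = 1196. So Q(zeta_2396) is a degree-1196 Galois extension with Galois group (Z/2396Z)^*. By CRT, (Z/2396Z)^* ≅ (Z/4Z)^* × (Z/599Z)^*. Each prime-power unit group is (Z/4Z)^* ≅ Z/2Z; (Z/599Z)^* ≅ Z/598Z. Hence Gal(Q(zeta_2396)/Q) ≅ Z/2Z × Z/598Z.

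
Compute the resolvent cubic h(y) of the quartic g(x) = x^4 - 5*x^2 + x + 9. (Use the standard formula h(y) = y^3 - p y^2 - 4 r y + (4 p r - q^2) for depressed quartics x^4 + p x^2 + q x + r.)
h(y) = y^3 + 5*y^2 - 36*y - 181

Identify coefficients: p = -5, q = 1, r = 9.
Plug into h(y) = y^3 - p y^2 - 4 r y + (4 p r - q^2):
  h(y) = y^3 - (-5) y^2 - 4*(9) y + (4*(-5)*(9) - (1)^2)
       = y^3 + (5) y^2 + (-36) y + (-181).
Simplifying: h(y) = y^3 + 5*y^2 - 36*y - 181.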